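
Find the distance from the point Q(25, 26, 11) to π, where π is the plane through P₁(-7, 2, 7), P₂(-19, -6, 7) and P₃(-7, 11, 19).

4/17

P₁P₂ = (-12, -8, 0) and P₁P₃ = (0, 9, 12), so a normal is n = P₁P₂ × P₁P₃ = (-96, 144, -108).
d = |(-96)·25 + 144·26 + (-108)·11 − 204| / √(9216 + 20736 + 11664) = |-48| / 204 = 4/17.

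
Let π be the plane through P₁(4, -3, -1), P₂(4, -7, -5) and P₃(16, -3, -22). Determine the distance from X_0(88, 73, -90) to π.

8

P₁P₂ = (0, -4, -4) and P₁P₃ = (12, 0, -21), so a normal is n = P₁P₂ × P₁P₃ = (84, -48, 48).
d = |84·88 + (-48)·73 + 48·(-90) − 432| / √(7056 + 2304 + 2304) = |-864| / 108 = 8.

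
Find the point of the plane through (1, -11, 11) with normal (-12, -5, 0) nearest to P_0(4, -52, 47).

n = (-12, -5, 0), |n|² = 169, and n·P_0 − 43 = 169.
t = 169/169 = 1, so the foot is P_0 − t·n = (4, -52, 47) − 1·(-12, -5, 0) = (16, -47, 47).

(16, -47, 47)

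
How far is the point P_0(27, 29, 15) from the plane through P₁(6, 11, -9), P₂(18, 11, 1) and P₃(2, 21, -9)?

3√65/65

P₁P₂ = (12, 0, 10) and P₁P₃ = (-4, 10, 0), so a normal is n = P₁P₂ × P₁P₃ = (-100, -40, 120).
n = (-100, -40, 120); n·P − (-2120) = 60; |n| = 20√65; distance = 60/(20√65) = 3√65/65.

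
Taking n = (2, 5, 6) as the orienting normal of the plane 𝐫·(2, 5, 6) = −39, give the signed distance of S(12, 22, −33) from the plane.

n·S − (-39) = -25.
|n| = √65, so the signed distance is -25/√65.

-25/√65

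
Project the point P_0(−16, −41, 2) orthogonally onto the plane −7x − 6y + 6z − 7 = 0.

(5, -23, -16)

The perpendicular from P_0 has direction n = (−7, −6, 6): r = (−16, −41, 2) + μ(−7, −6, 6).
Substitute into the plane: n·(P_0 + μn) = 7 gives 370 + 121μ = 7, so μ = -3.
Foot = (−16, −41, 2) + (-3)·(−7, −6, 6) = (5, −23, −16).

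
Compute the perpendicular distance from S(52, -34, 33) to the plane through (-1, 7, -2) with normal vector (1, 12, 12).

The plane has equation n·(r − (-1, 7, -2)) = 0, i.e. n·r = 59.
Then n·(52, -34, 33) - 59 = -19.
|n| = √(1 + 144 + 144) = 17, so the distance is |-19|/17 = 19/17.

19/17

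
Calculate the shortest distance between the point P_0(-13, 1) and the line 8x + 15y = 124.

The normal to the line is n = (8, 15) with |n| = 17.
|n·P_0 − 124| = |-89 − 124| = 213, so the distance is 213/17.

213/17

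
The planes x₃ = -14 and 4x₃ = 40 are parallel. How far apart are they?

Divide the second equation by 4 to match normals: x₃ = 10.
With common normal n = (0, 0, 1) (|n| = 1), the distance is |(-14) − 10|/|n| = 24/1 = 24.

24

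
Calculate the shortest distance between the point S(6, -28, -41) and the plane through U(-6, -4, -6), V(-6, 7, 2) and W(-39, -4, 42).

UV = (0, 11, 8) and UW = (-33, 0, 48), so a normal is n = UV × UW = (528, -264, 363).
d = |528·6 + (-264)·(-28) + 363·(-41) − (-4290)| / √(278784 + 69696 + 131769) = |-33| / 693 = 1/21.

1/21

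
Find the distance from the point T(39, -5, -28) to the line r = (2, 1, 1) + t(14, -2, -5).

Direction vector d = (14, -2, -5).
AP = (37, -6, -29), and AP × d = (-28, -221, 10).
|AP × d|² = 49725 and |d|² = 225, so the distance is √(49725/225) = √221.

√221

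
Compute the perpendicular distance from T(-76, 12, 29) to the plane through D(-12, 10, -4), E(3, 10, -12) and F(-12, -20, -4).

DE = (15, 0, -8) and DF = (0, -30, 0), so a normal is n = DE × DF = (-240, 0, -450).
n = (-240, 0, -450); n·P − 4680 = 510; |n| = 510; distance = 510/510 = 1.

1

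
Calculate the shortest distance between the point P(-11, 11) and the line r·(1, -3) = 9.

The normal to the line is n = (1, -3) with |n| = √10.
|n·P − 9| = |-44 − 9| = 53, so the distance is 53/√10.

53/√10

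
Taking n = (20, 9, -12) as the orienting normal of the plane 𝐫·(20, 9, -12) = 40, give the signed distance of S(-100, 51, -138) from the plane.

3

n·S − 40 = 75.
|n| = 25, so the signed distance is 75/25 = 3.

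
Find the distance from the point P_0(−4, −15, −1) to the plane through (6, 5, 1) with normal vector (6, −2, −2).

8√11/11

The plane has equation n·(r − (6, 5, 1)) = 0, i.e. n·r = 24.
Then n·(−4, −15, −1) − 24 = −16.
|n| = √(36 + 4 + 4) = 2√11, so the distance is |-16|/(2√11) = 8/√11.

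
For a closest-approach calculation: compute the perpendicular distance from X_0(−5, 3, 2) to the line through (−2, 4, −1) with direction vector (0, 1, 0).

3√2

Direction vector d = (0, 1, 0).
AP = (−3, −1, 3), and AP × d = (−3, 0, −3).
|AP × d|² = 18 and |d|² = 1, so the distance is √18 = 3√2.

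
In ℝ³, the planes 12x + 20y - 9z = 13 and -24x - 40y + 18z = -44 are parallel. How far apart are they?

Divide the second equation by -2 to match normals: 12x + 20y - 9z = 22.
Both planes have normal n = (12, 20, -9), |n| = 25. Any point on the first plane is at distance |22 − 13|/|n| = 9/25 from the second.

9/25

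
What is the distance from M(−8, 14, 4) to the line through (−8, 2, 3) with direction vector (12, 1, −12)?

Direction vector d = (12, 1, −12).
AP = (0, 12, 1); AP·d = 0, |AP|² = 145, |d|² = 289.
distance² = |AP|² − (AP·d)²/|d|² = 145 − 0/289 = 145, so the distance is √145.

√145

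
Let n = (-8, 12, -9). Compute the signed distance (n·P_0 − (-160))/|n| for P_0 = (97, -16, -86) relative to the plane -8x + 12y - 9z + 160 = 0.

n·P_0 − (-160) = -34.
|n| = 17, so the signed distance is -34/17 = -2.

-2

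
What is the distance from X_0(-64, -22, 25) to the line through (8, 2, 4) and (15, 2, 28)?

3√689

A direction vector is d = (7, 0, 24).
AP = (-72, -24, 21), and AP × d = (-576, 1875, 168).
|AP × d|² = 3875625 and |d|² = 625, so the distance is √(3875625/625) = √6201 = 3√689.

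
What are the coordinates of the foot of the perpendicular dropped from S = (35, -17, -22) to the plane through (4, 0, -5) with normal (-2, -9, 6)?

(383/11, -196/11, -236/11)

The perpendicular from S has direction n = (-2, -9, 6): r = (35, -17, -22) + λ(-2, -9, 6).
Substitute into the plane: n·(S + λn) = -38 gives -49 + 121λ = -38, so λ = 1/11.
Foot = (35, -17, -22) + (1/11)·(-2, -9, 6) = (383/11, -196/11, -236/11).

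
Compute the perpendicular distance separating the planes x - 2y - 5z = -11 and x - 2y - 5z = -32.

With common normal n = (1, -2, -5) (|n| = √30), the distance is |(-11) − (-32)|/|n| = 21/√30.

7√30/10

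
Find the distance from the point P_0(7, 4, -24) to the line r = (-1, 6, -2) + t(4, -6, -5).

Direction vector d = (4, -6, -5).
AP = (8, -2, -22), and AP × d = (-122, -48, -40).
|AP × d|² = 18788 and |d|² = 77, so the distance is √(18788/77) = √244 = 2√61.

2√61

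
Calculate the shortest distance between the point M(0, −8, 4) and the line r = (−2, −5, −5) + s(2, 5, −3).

Direction vector d = (2, 5, −3).
AP = (2, −3, 9); AP·d = -38, |AP|² = 94, |d|² = 38.
distance² = |AP|² − (AP·d)²/|d|² = 94 − 1444/38 = 56, so the distance is 2√14.

2√14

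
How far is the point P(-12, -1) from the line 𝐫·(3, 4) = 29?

d = |3·(-12) + 4·(-1) − 29| / √(9 + 16) = |-69|/5 = 69/5.

69/5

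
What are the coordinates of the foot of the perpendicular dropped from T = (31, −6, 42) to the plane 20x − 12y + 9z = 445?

n = (20, −12, 9), |n|² = 625, and n·T − 445 = 625.
t = 625/625 = 1, so the foot is T − t·n = (31, −6, 42) − 1·(20, −12, 9) = (11, 6, 33).

(11, 6, 33)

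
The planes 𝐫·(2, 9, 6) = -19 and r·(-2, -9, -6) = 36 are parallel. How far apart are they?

Divide the second equation by -1 to match normals: 2x₁ + 9x₂ + 6x₃ = -36.
With common normal n = (2, 9, 6) (|n| = 11), the distance is |(-19) − (-36)|/|n| = 17/11.

17/11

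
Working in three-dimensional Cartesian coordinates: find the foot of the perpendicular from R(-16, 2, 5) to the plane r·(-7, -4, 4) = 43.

n = (-7, -4, 4), |n|² = 81, and n·R − 43 = 81.
t = 81/81 = 1, so the foot is R − t·n = (-16, 2, 5) − 1·(-7, -4, 4) = (-9, 6, 1).

(-9, 6, 1)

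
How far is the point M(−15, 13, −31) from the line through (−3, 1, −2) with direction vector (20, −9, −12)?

√1129

Direction vector d = (20, −9, −12).
AP = (−12, 12, −29); AP·d = 0, |AP|² = 1129, |d|² = 625.
distance² = |AP|² − (AP·d)²/|d|² = 1129 − 0/625 = 1129, so the distance is √1129.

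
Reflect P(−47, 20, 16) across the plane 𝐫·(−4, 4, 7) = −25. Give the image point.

(-7, -20, -54)

With n = (−4, 4, 7), the signed offset is (n·P − (-25))/|n|² = 405/81 = 5.
P' = P − 2t·n = (−47, 20, 16) − 10·(−4, 4, 7) = (−7, −20, −54).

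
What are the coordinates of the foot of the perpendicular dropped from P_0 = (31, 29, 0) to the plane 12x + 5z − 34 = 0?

(7, 29, -10)

n = (12, 0, 5), |n|² = 169, and n·P_0 − 34 = 338.
t = 338/169 = 2, so the foot is P_0 − t·n = (31, 29, 0) − 2·(12, 0, 5) = (7, 29, −10).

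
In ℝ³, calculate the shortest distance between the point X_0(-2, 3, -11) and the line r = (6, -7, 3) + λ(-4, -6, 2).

Direction vector d = (-4, -6, 2).
AP = (-8, 10, -14); AP·d = -56, |AP|² = 360, |d|² = 56.
distance² = |AP|² − (AP·d)²/|d|² = 360 − 3136/56 = 304, so the distance is 4√19.

4√19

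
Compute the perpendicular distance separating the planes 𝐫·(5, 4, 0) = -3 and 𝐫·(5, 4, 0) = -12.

Both planes have normal n = (5, 4, 0), |n| = √41. Any point on the first plane is at distance |(-12) − (-3)|/|n| = 9/√41 = 9√41/41 from the second.

9√41/41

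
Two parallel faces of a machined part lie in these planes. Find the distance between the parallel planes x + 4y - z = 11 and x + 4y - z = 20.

3√2/2

Both planes have normal n = (1, 4, -1), |n| = 3√2. Any point on the first plane is at distance |20 − 11|/|n| = 9/(3√2) = 3√2/2 from the second.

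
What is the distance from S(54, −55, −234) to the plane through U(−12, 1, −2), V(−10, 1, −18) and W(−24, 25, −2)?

8

UV = (2, 0, −16) and UW = (−12, 24, 0), so a normal is n = UV × UW = (384, 192, 48).
Then n·(54, −55, −234) − (−4512) = 3456.
|n| = √(147456 + 36864 + 2304) = 432, so the distance is |3456|/432 = 8.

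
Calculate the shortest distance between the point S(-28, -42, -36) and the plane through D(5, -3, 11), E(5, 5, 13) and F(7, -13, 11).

DE = (0, 8, 2) and DF = (2, -10, 0), so a normal is n = DE × DF = (20, 4, -16).
n = (20, 4, -16); n·P − (-88) = -64; |n| = 4√42; distance = 64/(4√42) = 8√42/21.

8√42/21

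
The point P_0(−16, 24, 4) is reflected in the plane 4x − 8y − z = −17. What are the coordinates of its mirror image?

(8, -24, -2)

With n = (4, −8, −1), the signed offset is (n·P_0 − (-17))/|n|² = -243/81 = -3.
P_0' = P_0 − 2t·n = (−16, 24, 4) − (-6)·(4, −8, −1) = (8, −24, −2).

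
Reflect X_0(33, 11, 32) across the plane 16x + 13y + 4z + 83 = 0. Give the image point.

With n = (16, 13, 4), the signed offset is (n·X_0 − (-83))/|n|² = 882/441 = 2.
X_0' = X_0 − 2t·n = (33, 11, 32) − 4·(16, 13, 4) = (-31, -41, 16).

(-31, -41, 16)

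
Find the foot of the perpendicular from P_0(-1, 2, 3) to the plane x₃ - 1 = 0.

(-1, 2, 1)

n = (0, 0, 1), |n|² = 1, and n·P_0 − 1 = 2.
t = 2/1 = 2, so the foot is P_0 − t·n = (-1, 2, 3) − 2·(0, 0, 1) = (-1, 2, 1).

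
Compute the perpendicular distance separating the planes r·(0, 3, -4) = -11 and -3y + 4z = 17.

Divide the second equation by -1 to match normals: 3y - 4z = -17.
With common normal n = (0, 3, -4) (|n| = 5), the distance is |(-11) − (-17)|/|n| = 6/5.

6/5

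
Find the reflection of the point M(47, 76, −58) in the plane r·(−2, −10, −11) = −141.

n = (−2, −10, −11), |n|² = 225, n·M − (-141) = -75, so t = -75/225 = -1/3.
Foot F = M − (-1/3)·n = (139/3, 218/3, −185/3); the reflection is 2F − M = (137/3, 208/3, −196/3).

(137/3, 208/3, -196/3)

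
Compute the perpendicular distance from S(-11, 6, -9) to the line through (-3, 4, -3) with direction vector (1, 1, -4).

Direction vector d = (1, 1, -4).
AP = (-8, 2, -6), and AP × d = (-2, -38, -10).
|AP × d|² = 1548 and |d|² = 18, so the distance is √(1548/18) = √86.

√86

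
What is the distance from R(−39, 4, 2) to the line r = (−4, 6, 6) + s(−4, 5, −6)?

√937

Direction vector d = (−4, 5, −6).
AP = (−35, −2, −4), and AP × d = (32, −194, −183).
|AP × d|² = 72149 and |d|² = 77, so the distance is √(72149/77) = √937.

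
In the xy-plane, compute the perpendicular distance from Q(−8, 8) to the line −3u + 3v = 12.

d = |(-3)·(-8) + 3·8 − 12| / √(9 + 9) = |36|/(3√2) = 6√2.

6√2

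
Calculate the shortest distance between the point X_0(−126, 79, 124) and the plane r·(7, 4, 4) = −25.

Normal vector n = (7, 4, 4), and n·(−126, 79, 124) − (−25) = −45.
|n| = √(49 + 16 + 16) = 9, so the distance is |-45|/9 = 5.

5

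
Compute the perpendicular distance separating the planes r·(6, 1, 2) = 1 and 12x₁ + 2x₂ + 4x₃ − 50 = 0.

Divide the second equation by 2 to match normals: 6x₁ + x₂ + 2x₃ = 25.
With common normal n = (6, 1, 2) (|n| = √41), the distance is |1 − 25|/|n| = 24/√41.

24/√41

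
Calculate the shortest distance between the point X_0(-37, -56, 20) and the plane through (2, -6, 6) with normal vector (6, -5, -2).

12/√65

The plane has equation n·(r − (2, -6, 6)) = 0, i.e. n·r = 30.
d = |6·(-37) + (-5)·(-56) + (-2)·20 − 30| / √(36 + 25 + 4) = |-12| / √65 = 12/√65.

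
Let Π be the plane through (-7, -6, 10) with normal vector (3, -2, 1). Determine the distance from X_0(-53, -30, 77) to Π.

The plane has equation n·(r − (-7, -6, 10)) = 0, i.e. n·r = 1.
Then n·(-53, -30, 77) - 1 = -23.
|n| = √(9 + 4 + 1) = √14, so the distance is |-23|/√14 = 23√14/14.

23√14/14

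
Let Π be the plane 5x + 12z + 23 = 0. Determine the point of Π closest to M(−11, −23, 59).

The perpendicular from M has direction n = (5, 0, 12): r = (−11, −23, 59) + λ(5, 0, 12).
Substitute into the plane: n·(M + λn) = -23 gives 653 + 169λ = -23, so λ = -4.
Foot = (−11, −23, 59) + (-4)·(5, 0, 12) = (−31, −23, 11).

(-31, -23, 11)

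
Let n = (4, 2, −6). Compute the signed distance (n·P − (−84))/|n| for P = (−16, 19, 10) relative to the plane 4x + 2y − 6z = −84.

n·P − (-84) = -2.
|n| = 2√14, so the signed distance is -√14/14.

-√14/14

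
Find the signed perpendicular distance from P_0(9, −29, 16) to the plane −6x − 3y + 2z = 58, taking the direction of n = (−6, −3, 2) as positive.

n·P_0 − 58 = 7.
|n| = 7, so the signed distance is 7/7 = 1.

1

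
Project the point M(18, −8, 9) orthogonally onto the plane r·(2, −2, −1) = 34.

(16, -6, 10)

n = (2, −2, −1), |n|² = 9, and n·M − 34 = 9.
t = 9/9 = 1, so the foot is M − t·n = (18, −8, 9) − 1·(2, −2, −1) = (16, −6, 10).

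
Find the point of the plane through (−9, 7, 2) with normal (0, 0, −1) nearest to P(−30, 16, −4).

n = (0, 0, −1), |n|² = 1, and n·P − (-2) = 6.
t = 6/1 = 6, so the foot is P − t·n = (−30, 16, −4) − 6·(0, 0, −1) = (−30, 16, 2).

(-30, 16, 2)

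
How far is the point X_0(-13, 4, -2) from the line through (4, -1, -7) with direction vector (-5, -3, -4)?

Direction vector d = (-5, -3, -4).
AP = (-17, 5, 5), and AP × d = (-5, -93, 76).
|AP × d|² = 14450 and |d|² = 50, so the distance is √(14450/50) = √289 = 17.

17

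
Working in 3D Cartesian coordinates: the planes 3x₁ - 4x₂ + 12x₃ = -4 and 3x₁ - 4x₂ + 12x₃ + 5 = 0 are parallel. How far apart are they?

1/13

With common normal n = (3, -4, 12) (|n| = 13), the distance is |(-4) − (-5)|/|n| = 1/13.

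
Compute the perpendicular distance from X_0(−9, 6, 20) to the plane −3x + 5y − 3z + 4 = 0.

1/√43

Normal vector n = (−3, 5, −3), and n·(−9, 6, 20) − (−4) = 1.
|n| = √(9 + 25 + 9) = √43, so the distance is |1|/√43 = 1/√43.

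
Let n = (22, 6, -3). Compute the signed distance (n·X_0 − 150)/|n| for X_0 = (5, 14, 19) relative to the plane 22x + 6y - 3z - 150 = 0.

-13/23

n·X_0 − 150 = -13.
|n| = 23, so the signed distance is -13/23.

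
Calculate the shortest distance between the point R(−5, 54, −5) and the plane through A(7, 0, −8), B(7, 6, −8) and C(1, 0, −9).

AB = (0, 6, 0) and AC = (−6, 0, −1), so a normal is n = AB × AC = (−6, 0, 36).
d = |(-6)·(-5) + 36·(-5) − (-330)| / √(36 + 0 + 1296) = |180| / (6√37) = 30/√37.

30/√37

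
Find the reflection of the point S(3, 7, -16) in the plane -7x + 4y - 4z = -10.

n = (-7, 4, -4), |n|² = 81, n·S − (-10) = 81, so t = 81/81 = 1.
Foot F = S − 1·n = (10, 3, -12); the reflection is 2F − S = (17, -1, -8).

(17, -1, -8)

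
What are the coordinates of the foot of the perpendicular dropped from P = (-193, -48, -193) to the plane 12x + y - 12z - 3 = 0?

The perpendicular from P has direction n = (12, 1, -12): r = (-193, -48, -193) + t(12, 1, -12).
Substitute into the plane: n·(P + tn) = 3 gives -48 + 289t = 3, so t = 3/17.
Foot = (-193, -48, -193) + (3/17)·(12, 1, -12) = (-3245/17, -813/17, -3317/17).

(-3245/17, -813/17, -3317/17)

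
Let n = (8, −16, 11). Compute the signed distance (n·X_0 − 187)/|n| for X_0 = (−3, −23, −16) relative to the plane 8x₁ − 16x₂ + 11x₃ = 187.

n·X_0 − 187 = -19.
|n| = 21, so the signed distance is -19/21.

-19/21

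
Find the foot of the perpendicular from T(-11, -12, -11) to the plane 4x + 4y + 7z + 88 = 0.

n = (4, 4, 7), |n|² = 81, and n·T − (-88) = -81.
t = -81/81 = -1, so the foot is T − t·n = (-11, -12, -11) − (-1)·(4, 4, 7) = (-7, -8, -4).

(-7, -8, -4)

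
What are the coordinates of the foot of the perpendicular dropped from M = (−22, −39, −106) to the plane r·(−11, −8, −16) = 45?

(33, 1, -26)

n = (−11, −8, −16), |n|² = 441, and n·M − 45 = 2205.
t = 2205/441 = 5, so the foot is M − t·n = (−22, −39, −106) − 5·(−11, −8, −16) = (33, 1, −26).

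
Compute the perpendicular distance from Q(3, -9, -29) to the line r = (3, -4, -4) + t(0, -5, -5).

10√2

Direction vector d = (0, -5, -5).
AP = (0, -5, -25), and AP × d = (-100, 0, 0).
|AP × d|² = 10000 and |d|² = 50, so the distance is √(10000/50) = √200 = 10√2.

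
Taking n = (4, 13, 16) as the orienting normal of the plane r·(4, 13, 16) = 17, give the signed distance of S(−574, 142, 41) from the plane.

n·S − 17 = 189.
|n| = 21, so the signed distance is 189/21 = 9.

9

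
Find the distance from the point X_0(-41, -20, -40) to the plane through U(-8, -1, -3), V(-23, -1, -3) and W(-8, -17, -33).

UV = (-15, 0, 0) and UW = (0, -16, -30), so a normal is n = UV × UW = (0, -450, 240).
d = |(-450)·(-20) + 240·(-40) − (-270)| / √(0 + 202500 + 57600) = |-330| / 510 = 11/17.

11/17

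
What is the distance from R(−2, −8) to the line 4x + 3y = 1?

33/5

The normal to the line is n = (4, 3) with |n| = 5.
|n·R − 1| = |-32 − 1| = 33, so the distance is 33/5.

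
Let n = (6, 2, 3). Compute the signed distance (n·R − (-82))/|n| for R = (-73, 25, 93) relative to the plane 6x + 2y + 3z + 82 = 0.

n·R − (-82) = -27.
|n| = 7, so the signed distance is -27/7.

-27/7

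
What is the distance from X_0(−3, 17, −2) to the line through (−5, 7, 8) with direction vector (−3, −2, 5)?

2√13

Direction vector d = (−3, −2, 5).
AP = (2, 10, −10); AP·d = -76, |AP|² = 204, |d|² = 38.
distance² = |AP|² − (AP·d)²/|d|² = 204 − 5776/38 = 52, so the distance is 2√13.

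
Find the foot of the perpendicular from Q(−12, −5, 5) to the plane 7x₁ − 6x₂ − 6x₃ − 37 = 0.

The perpendicular from Q has direction n = (7, −6, −6): r = (−12, −5, 5) + λ(7, −6, −6).
Substitute into the plane: n·(Q + λn) = 37 gives -84 + 121λ = 37, so λ = 1.
Foot = (−12, −5, 5) + 1·(7, −6, −6) = (−5, −11, −1).

(-5, -11, -1)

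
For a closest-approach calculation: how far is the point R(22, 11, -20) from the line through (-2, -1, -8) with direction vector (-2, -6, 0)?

6√14

Direction vector d = (-2, -6, 0).
AP = (24, 12, -12); AP·d = -120, |AP|² = 864, |d|² = 40.
distance² = |AP|² − (AP·d)²/|d|² = 864 − 14400/40 = 504, so the distance is 6√14.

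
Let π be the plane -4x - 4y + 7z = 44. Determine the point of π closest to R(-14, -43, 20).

The perpendicular from R has direction n = (-4, -4, 7): r = (-14, -43, 20) + λ(-4, -4, 7).
Substitute into the plane: n·(R + λn) = 44 gives 368 + 81λ = 44, so λ = -4.
Foot = (-14, -43, 20) + (-4)·(-4, -4, 7) = (2, -27, -8).

(2, -27, -8)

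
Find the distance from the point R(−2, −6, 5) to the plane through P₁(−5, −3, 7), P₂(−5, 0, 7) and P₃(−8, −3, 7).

P₁P₂ = (0, 3, 0) and P₁P₃ = (−3, 0, 0), so a normal is n = P₁P₂ × P₁P₃ = (0, 0, 9).
Then n·(−2, −6, 5) − 63 = −18.
|n| = √(0 + 0 + 81) = 9, so the distance is |-18|/9 = 2.

2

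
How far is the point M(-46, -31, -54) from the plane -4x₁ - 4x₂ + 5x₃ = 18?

20√57/57

Normal vector n = (-4, -4, 5), and n·(-46, -31, -54) - 18 = 20.
|n| = √(16 + 16 + 25) = √57, so the distance is |20|/√57 = 20/√57.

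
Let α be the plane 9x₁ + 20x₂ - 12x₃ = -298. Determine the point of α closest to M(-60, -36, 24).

(-42, 4, 0)

The perpendicular from M has direction n = (9, 20, -12): r = (-60, -36, 24) + μ(9, 20, -12).
Substitute into the plane: n·(M + μn) = -298 gives -1548 + 625μ = -298, so μ = 2.
Foot = (-60, -36, 24) + 2·(9, 20, -12) = (-42, 4, 0).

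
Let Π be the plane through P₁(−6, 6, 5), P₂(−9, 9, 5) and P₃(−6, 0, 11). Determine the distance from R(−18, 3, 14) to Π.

2√3

P₁P₂ = (−3, 3, 0) and P₁P₃ = (0, −6, 6), so a normal is n = P₁P₂ × P₁P₃ = (18, 18, 18).
d = |18·(-18) + 18·3 + 18·14 − 90| / √(324 + 324 + 324) = |-108| / (18√3) = 2√3.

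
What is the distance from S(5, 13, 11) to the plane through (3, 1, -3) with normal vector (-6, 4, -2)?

The plane has equation n·(r − (3, 1, -3)) = 0, i.e. n·r = -8.
Then n·(5, 13, 11) - (-8) = 8.
|n| = √(36 + 16 + 4) = 2√14, so the distance is |8|/(2√14) = 4/√14.

4/√14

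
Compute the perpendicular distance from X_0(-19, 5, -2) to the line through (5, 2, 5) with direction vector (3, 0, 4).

3√26

Direction vector d = (3, 0, 4).
AP = (-24, 3, -7); AP·d = -100, |AP|² = 634, |d|² = 25.
distance² = |AP|² − (AP·d)²/|d|² = 634 − 10000/25 = 234, so the distance is 3√26.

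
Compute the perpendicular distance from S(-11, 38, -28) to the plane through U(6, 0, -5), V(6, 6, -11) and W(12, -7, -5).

UV = (0, 6, -6) and UW = (6, -7, 0), so a normal is n = UV × UW = (-42, -36, -36).
Then n·(-11, 38, -28) - (-72) = 174.
|n| = √(1764 + 1296 + 1296) = 66, so the distance is |174|/66 = 29/11.

29/11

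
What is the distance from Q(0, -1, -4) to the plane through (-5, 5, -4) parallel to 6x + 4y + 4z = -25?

Parallel planes share the normal n = (6, 4, 4); since (-5, 5, -4) lies on the plane, its equation is 6x + 4y + 4z = -26.
Then n·(0, -1, -4) - (-26) = 6.
|n| = √(36 + 16 + 16) = 2√17, so the distance is |6|/(2√17) = 3/√17.

3/√17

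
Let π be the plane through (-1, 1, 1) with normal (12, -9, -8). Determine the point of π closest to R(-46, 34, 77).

(14, -11, 37)

n = (12, -9, -8), |n|² = 289, and n·R − (-29) = -1445.
t = -1445/289 = -5, so the foot is R − t·n = (-46, 34, 77) − (-5)·(12, -9, -8) = (14, -11, 37).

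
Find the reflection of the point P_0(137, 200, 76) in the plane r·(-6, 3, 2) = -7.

With n = (-6, 3, 2), the signed offset is (n·P_0 − (-7))/|n|² = -63/49 = -9/7.
P_0' = P_0 − 2t·n = (137, 200, 76) − (-18/7)·(-6, 3, 2) = (851/7, 1454/7, 568/7).

(851/7, 1454/7, 568/7)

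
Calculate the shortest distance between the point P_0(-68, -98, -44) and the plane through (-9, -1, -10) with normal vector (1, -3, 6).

28/√46

The plane has equation n·(r − (-9, -1, -10)) = 0, i.e. n·r = -66.
Then n·(-68, -98, -44) - (-66) = 28.
|n| = √(1 + 9 + 36) = √46, so the distance is |28|/√46 = 28/√46.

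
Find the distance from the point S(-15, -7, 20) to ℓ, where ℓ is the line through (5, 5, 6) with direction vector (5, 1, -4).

2√17

Direction vector d = (5, 1, -4).
AP = (-20, -12, 14); AP·d = -168, |AP|² = 740, |d|² = 42.
distance² = |AP|² − (AP·d)²/|d|² = 740 − 28224/42 = 68, so the distance is 2√17.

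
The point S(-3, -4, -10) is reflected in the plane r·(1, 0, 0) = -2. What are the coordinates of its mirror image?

(-1, -4, -10)

n = (1, 0, 0), |n|² = 1, n·S − (-2) = -1, so t = -1/1 = -1.
Foot F = S − (-1)·n = (-2, -4, -10); the reflection is 2F − S = (-1, -4, -10).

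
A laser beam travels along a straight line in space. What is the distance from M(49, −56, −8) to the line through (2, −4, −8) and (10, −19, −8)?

17

A direction vector is d = (8, −15, 0).
AP = (47, −52, 0), and AP × d = (0, 0, −289).
|AP × d|² = 83521 and |d|² = 289, so the distance is √(83521/289) = √289 = 17.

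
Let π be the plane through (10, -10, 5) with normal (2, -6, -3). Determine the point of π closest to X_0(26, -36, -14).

(16, -6, 1)

n = (2, -6, -3), |n|² = 49, and n·X_0 − 65 = 245.
t = 245/49 = 5, so the foot is X_0 − t·n = (26, -36, -14) − 5·(2, -6, -3) = (16, -6, 1).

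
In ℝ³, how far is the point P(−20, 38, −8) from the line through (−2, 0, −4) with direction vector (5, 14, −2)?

Direction vector d = (5, 14, −2).
AP = (−18, 38, −4), and AP × d = (−20, −56, −442).
|AP × d|² = 198900 and |d|² = 225, so the distance is √(198900/225) = √884 = 2√221.

2√221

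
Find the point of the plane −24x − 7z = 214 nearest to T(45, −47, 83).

(-27, -47, 62)

n = (−24, 0, −7), |n|² = 625, and n·T − 214 = -1875.
t = -1875/625 = -3, so the foot is T − t·n = (45, −47, 83) − (-3)·(−24, 0, −7) = (−27, −47, 62).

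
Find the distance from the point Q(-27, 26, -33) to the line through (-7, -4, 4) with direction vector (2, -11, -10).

√2669

Direction vector d = (2, -11, -10).
AP = (-20, 30, -37); AP·d = 0, |AP|² = 2669, |d|² = 225.
distance² = |AP|² − (AP·d)²/|d|² = 2669 − 0/225 = 2669, so the distance is √2669.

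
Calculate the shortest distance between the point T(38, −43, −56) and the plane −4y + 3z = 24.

Normal vector n = (0, −4, 3), and n·(38, −43, −56) − 24 = −20.
|n| = √(0 + 16 + 9) = 5, so the distance is |-20|/5 = 4.

4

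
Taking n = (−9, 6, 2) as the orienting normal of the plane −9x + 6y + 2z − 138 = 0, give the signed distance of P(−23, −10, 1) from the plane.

n·P − 138 = 11.
|n| = 11, so the signed distance is 11/11 = 1.

1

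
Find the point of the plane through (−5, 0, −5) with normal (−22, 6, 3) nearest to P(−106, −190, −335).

n = (−22, 6, 3), |n|² = 529, and n·P − 95 = 92.
t = 92/529 = 4/23, so the foot is P − t·n = (−106, −190, −335) − (4/23)·(−22, 6, 3) = (−2350/23, −4394/23, −7717/23).

(-2350/23, -4394/23, -7717/23)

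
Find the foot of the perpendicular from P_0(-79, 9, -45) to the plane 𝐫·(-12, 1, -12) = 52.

(-19, 4, 15)

n = (-12, 1, -12), |n|² = 289, and n·P_0 − 52 = 1445.
t = 1445/289 = 5, so the foot is P_0 − t·n = (-79, 9, -45) − 5·(-12, 1, -12) = (-19, 4, 15).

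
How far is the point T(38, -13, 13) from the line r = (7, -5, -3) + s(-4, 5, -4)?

3√41

Direction vector d = (-4, 5, -4).
AP = (31, -8, 16), and AP × d = (-48, 60, 123).
|AP × d|² = 21033 and |d|² = 57, so the distance is √(21033/57) = √369 = 3√41.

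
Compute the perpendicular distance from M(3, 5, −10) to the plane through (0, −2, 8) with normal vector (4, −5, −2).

The plane has equation n·(r − (0, −2, 8)) = 0, i.e. n·r = -6.
n = (4, −5, −2); n·P − (-6) = 13; |n| = 3√5; distance = 13/(3√5) = 13√5/15.

13/(3√5)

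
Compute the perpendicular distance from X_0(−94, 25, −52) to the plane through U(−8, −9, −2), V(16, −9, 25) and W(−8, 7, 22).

2

UV = (24, 0, 27) and UW = (0, 16, 24), so a normal is n = UV × UW = (−432, −576, 384).
d = |(-432)·(-94) + (-576)·25 + 384·(-52) − 7872| / √(186624 + 331776 + 147456) = |-1632| / 816 = 2.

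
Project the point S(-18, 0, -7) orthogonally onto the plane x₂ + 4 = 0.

(-18, -4, -7)

The perpendicular from S has direction n = (0, 1, 0): r = (-18, 0, -7) + λ(0, 1, 0).
Substitute into the plane: n·(S + λn) = -4 gives 0 + 1λ = -4, so λ = -4.
Foot = (-18, 0, -7) + (-4)·(0, 1, 0) = (-18, -4, -7).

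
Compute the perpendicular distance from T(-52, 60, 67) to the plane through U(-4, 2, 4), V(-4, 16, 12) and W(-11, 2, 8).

17/9

UV = (0, 14, 8) and UW = (-7, 0, 4), so a normal is n = UV × UW = (56, -56, 98).
n = (56, -56, 98); n·P − 56 = 238; |n| = 126; distance = 238/126 = 17/9.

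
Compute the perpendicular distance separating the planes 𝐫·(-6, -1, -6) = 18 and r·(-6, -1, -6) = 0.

18/√73

With common normal n = (-6, -1, -6) (|n| = √73), the distance is |18 − 0|/|n| = 18/√73 = 18√73/73.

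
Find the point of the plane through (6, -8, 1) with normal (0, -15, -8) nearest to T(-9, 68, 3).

(-9, 8, -29)

The perpendicular from T has direction n = (0, -15, -8): r = (-9, 68, 3) + t(0, -15, -8).
Substitute into the plane: n·(T + tn) = 112 gives -1044 + 289t = 112, so t = 4.
Foot = (-9, 68, 3) + 4·(0, -15, -8) = (-9, 8, -29).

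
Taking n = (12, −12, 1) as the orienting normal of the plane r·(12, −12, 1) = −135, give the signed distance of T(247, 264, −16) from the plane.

-5

n·T − (-135) = -85.
|n| = 17, so the signed distance is -85/17 = -5.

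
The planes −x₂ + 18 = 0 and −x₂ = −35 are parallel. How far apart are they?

Both planes have normal n = (0, −1, 0), |n| = 1. Any point on the first plane is at distance |(-35) − (-18)|/|n| = 17/1 = 17 from the second.

17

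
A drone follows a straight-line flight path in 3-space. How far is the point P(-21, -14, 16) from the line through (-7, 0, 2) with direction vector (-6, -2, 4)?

Direction vector d = (-6, -2, 4).
AP = (-14, -14, 14); AP·d = 168, |AP|² = 588, |d|² = 56.
distance² = |AP|² − (AP·d)²/|d|² = 588 − 28224/56 = 84, so the distance is 2√21.

2√21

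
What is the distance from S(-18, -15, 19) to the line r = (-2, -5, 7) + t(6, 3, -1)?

√86

Direction vector d = (6, 3, -1).
AP = (-16, -10, 12), and AP × d = (-26, 56, 12).
|AP × d|² = 3956 and |d|² = 46, so the distance is √(3956/46) = √86.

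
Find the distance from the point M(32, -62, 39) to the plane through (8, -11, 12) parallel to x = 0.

Parallel planes share the normal n = (1, 0, 0); since (8, -11, 12) lies on the plane, its equation is x = 8.
Then n·(32, -62, 39) - 8 = 24.
|n| = √(1 + 0 + 0) = 1, so the distance is |24|/1 = 24.

24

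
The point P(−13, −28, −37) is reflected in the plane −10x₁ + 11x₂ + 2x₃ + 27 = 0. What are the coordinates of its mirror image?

(-33, -6, -33)

With n = (−10, 11, 2), the signed offset is (n·P − (-27))/|n|² = -225/225 = -1.
P' = P − 2t·n = (−13, −28, −37) − (-2)·(−10, 11, 2) = (−33, −6, −33).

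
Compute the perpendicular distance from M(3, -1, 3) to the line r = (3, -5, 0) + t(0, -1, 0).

Direction vector d = (0, -1, 0).
AP = (0, 4, 3); AP·d = -4, |AP|² = 25, |d|² = 1.
distance² = |AP|² − (AP·d)²/|d|² = 25 − 16/1 = 9, so the distance is 3.

3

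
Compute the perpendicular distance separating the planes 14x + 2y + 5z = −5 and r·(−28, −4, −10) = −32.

7/5

Divide the second equation by -2 to match normals: 14x + 2y + 5z = 16.
With common normal n = (14, 2, 5) (|n| = 15), the distance is |(-5) − 16|/|n| = 21/15 = 7/5.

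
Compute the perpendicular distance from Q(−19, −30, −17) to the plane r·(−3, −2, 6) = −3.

18/7

n = (−3, −2, 6); n·P − (-3) = 18; |n| = 7; distance = 18/7.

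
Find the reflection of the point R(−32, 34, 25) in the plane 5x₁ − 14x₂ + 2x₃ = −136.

(-12, -22, 33)

With n = (5, −14, 2), the signed offset is (n·R − (-136))/|n|² = -450/225 = -2.
R' = R − 2t·n = (−32, 34, 25) − (-4)·(5, −14, 2) = (−12, −22, 33).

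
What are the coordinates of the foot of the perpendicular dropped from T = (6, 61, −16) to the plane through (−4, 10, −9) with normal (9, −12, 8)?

(24, 37, 0)

n = (9, −12, 8), |n|² = 289, and n·T − (-228) = -578.
t = -578/289 = -2, so the foot is T − t·n = (6, 61, −16) − (-2)·(9, −12, 8) = (24, 37, 0).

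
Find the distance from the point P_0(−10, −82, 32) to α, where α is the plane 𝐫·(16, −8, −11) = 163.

Normal vector n = (16, −8, −11), and n·(−10, −82, 32) − 163 = −19.
|n| = √(256 + 64 + 121) = 21, so the distance is |-19|/21 = 19/21.

19/21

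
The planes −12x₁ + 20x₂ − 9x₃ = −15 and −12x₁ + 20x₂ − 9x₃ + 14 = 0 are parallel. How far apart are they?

1/25

Both planes have normal n = (−12, 20, −9), |n| = 25. Any point on the first plane is at distance |(-14) − (-15)|/|n| = 1/25 from the second.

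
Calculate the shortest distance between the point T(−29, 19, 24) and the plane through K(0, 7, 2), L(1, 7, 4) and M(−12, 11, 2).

KL = (1, 0, 2) and KM = (−12, 4, 0), so a normal is n = KL × KM = (−8, −24, 4).
Then n·(−29, 19, 24) − (−160) = 32.
|n| = √(64 + 576 + 16) = 4√41, so the distance is |32|/(4√41) = 8√41/41.

8/√41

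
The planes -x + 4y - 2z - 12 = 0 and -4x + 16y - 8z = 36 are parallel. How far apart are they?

3/√21

Divide the second equation by 4 to match normals: -x + 4y - 2z = 9.
Both planes have normal n = (-1, 4, -2), |n| = √21. Any point on the first plane is at distance |9 − 12|/|n| = 3/√21 from the second.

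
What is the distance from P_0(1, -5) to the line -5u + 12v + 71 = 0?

6/13

The normal to the line is n = (-5, 12) with |n| = 13.
|n·P_0 − (-71)| = |-65 − (-71)| = 6, so the distance is 6/13.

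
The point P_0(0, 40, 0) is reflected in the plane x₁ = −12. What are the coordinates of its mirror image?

(-24, 40, 0)

With n = (1, 0, 0), the signed offset is (n·P_0 − (-12))/|n|² = 12/1 = 12.
P_0' = P_0 − 2t·n = (0, 40, 0) − 24·(1, 0, 0) = (−24, 40, 0).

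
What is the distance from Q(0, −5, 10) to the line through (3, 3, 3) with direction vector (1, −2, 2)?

Direction vector d = (1, −2, 2).
AP = (−3, −8, 7); AP·d = 27, |AP|² = 122, |d|² = 9.
distance² = |AP|² − (AP·d)²/|d|² = 122 − 729/9 = 41, so the distance is √41.

√41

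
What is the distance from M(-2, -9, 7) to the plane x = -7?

Normal vector n = (1, 0, 0), and n·(-2, -9, 7) - (-7) = 5.
|n| = √(1 + 0 + 0) = 1, so the distance is |5|/1 = 5.

5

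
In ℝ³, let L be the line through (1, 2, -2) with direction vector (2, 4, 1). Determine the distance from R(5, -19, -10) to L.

√185

Direction vector d = (2, 4, 1).
AP = (4, -21, -8); AP·d = -84, |AP|² = 521, |d|² = 21.
distance² = |AP|² − (AP·d)²/|d|² = 521 − 7056/21 = 185, so the distance is √185.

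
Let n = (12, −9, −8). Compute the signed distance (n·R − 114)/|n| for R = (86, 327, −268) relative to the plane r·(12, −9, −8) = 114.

7

n·R − 114 = 119.
|n| = 17, so the signed distance is 119/17 = 7.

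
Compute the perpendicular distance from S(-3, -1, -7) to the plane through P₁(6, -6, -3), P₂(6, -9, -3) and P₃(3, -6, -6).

5/√2

P₁P₂ = (0, -3, 0) and P₁P₃ = (-3, 0, -3), so a normal is n = P₁P₂ × P₁P₃ = (9, 0, -9).
Then n·(-3, -1, -7) - 81 = -45.
|n| = √(81 + 0 + 81) = 9√2, so the distance is |-45|/(9√2) = 5√2/2.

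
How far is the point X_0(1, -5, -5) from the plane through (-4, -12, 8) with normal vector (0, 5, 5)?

The plane has equation n·(r − (-4, -12, 8)) = 0, i.e. n·r = -20.
Then n·(1, -5, -5) - (-20) = -30.
|n| = √(0 + 25 + 25) = 5√2, so the distance is |-30|/(5√2) = 3√2.

3√2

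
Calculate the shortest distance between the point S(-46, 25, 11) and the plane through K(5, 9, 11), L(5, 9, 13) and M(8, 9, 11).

16

KL = (0, 0, 2) and KM = (3, 0, 0), so a normal is n = KL × KM = (0, 6, 0).
n = (0, 6, 0); n·P − 54 = 96; |n| = 6; distance = 96/6 = 16.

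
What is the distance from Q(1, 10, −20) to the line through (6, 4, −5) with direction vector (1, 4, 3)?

Direction vector d = (1, 4, 3).
AP = (−5, 6, −15), and AP × d = (78, 0, −26).
|AP × d|² = 6760 and |d|² = 26, so the distance is √(6760/26) = √260 = 2√65.

2√65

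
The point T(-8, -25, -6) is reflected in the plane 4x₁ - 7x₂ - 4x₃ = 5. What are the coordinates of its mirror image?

With n = (4, -7, -4), the signed offset is (n·T − 5)/|n|² = 162/81 = 2.
T' = T − 2t·n = (-8, -25, -6) − 4·(4, -7, -4) = (-24, 3, 10).

(-24, 3, 10)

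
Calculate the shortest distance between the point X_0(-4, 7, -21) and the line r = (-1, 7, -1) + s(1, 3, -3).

√238

Direction vector d = (1, 3, -3).
AP = (-3, 0, -20); AP·d = 57, |AP|² = 409, |d|² = 19.
distance² = |AP|² − (AP·d)²/|d|² = 409 − 3249/19 = 238, so the distance is √238.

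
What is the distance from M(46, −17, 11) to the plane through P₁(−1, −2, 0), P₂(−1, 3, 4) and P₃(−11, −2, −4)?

7√5/5

P₁P₂ = (0, 5, 4) and P₁P₃ = (−10, 0, −4), so a normal is n = P₁P₂ × P₁P₃ = (−20, −40, 50).
n = (−20, −40, 50); n·P − 100 = 210; |n| = 30√5; distance = 210/(30√5) = 7/√5.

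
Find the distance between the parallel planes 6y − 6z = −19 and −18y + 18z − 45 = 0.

Divide the second equation by -3 to match normals: 6y − 6z = -15.
With common normal n = (0, 6, −6) (|n| = 6√2), the distance is |(-19) − (-15)|/|n| = 4/(6√2) = √2/3.

√2/3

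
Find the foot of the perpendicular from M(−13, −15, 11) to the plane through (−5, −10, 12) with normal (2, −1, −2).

n = (2, −1, −2), |n|² = 9, and n·M − (-24) = -9.
t = -9/9 = -1, so the foot is M − t·n = (−13, −15, 11) − (-1)·(2, −1, −2) = (−11, −16, 9).

(-11, -16, 9)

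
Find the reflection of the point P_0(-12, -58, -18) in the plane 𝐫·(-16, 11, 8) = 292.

With n = (-16, 11, 8), the signed offset is (n·P_0 − 292)/|n|² = -882/441 = -2.
P_0' = P_0 − 2t·n = (-12, -58, -18) − (-4)·(-16, 11, 8) = (-76, -14, 14).

(-76, -14, 14)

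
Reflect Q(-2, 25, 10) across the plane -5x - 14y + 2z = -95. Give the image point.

(-12, -3, 14)

n = (-5, -14, 2), |n|² = 225, n·Q − (-95) = -225, so t = -225/225 = -1.
Foot F = Q − (-1)·n = (-7, 11, 12); the reflection is 2F − Q = (-12, -3, 14).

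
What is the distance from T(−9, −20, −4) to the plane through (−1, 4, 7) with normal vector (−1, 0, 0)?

The plane has equation n·(r − (−1, 4, 7)) = 0, i.e. n·r = 1.
d = |(-1)·(-9) − 1| / √(1 + 0 + 0) = |8| / 1 = 8.

8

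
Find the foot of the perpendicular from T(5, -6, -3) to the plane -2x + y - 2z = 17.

(-1, -3, -9)

The perpendicular from T has direction n = (-2, 1, -2): r = (5, -6, -3) + t(-2, 1, -2).
Substitute into the plane: n·(T + tn) = 17 gives -10 + 9t = 17, so t = 3.
Foot = (5, -6, -3) + 3·(-2, 1, -2) = (-1, -3, -9).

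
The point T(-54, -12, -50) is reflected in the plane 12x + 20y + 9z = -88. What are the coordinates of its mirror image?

n = (12, 20, 9), |n|² = 625, n·T − (-88) = -1250, so t = -1250/625 = -2.
Foot F = T − (-2)·n = (-30, 28, -32); the reflection is 2F − T = (-6, 68, -14).

(-6, 68, -14)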